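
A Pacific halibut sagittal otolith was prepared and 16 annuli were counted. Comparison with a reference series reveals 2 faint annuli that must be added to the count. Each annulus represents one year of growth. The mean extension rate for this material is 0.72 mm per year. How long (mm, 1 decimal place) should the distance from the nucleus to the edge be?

Correcting the raw count gives 16 + 2 = 18 true annuli.
18 years at 0.72 mm/year gives 0.72 × 18 = 13.0 mm.

13.0 mm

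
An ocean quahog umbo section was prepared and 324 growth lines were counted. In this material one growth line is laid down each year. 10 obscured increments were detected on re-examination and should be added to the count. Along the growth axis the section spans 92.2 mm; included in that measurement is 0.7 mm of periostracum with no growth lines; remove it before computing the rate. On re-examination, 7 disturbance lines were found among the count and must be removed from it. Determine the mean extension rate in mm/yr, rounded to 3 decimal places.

0.280 mm/yr

After corrections the count is 324 − 7 + 10 = 327 growth lines.
Removing the 0.7 mm offcut leaves 92.2 − 0.7 = 91.5 mm.
91.5 mm over 327 years gives 91.5 / 327 ≈ 0.280 mm/yr.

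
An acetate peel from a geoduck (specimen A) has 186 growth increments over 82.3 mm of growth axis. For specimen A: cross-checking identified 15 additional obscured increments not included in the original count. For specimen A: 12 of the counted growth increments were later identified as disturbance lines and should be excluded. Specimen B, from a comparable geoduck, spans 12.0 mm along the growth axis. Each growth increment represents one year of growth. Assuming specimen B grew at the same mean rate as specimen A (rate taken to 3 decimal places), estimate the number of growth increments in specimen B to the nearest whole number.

Specimen A: correcting the raw count gives 186 − 12 + 15 = 189 true growth increments.
A: Extension rate ≈ 82.3 / 189 = 0.435 mm/yr.
B spans 12.0 / 0.435 = 27.59 years ≈ 28 growth increments.

28 growth increments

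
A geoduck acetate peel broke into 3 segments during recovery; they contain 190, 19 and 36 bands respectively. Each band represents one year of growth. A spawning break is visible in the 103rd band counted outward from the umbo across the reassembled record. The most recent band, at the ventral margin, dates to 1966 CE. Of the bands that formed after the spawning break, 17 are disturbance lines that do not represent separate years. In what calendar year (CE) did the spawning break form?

Total bands = 190 + 19 + 36 = 245.
The spawning break sits at band 103 from the umbo, so 245 − 103 = 142 bands formed after it.
Removing the 17 false bands leaves 142 − 17 = 125 true bands beyond the spawning break.
The band at the ventral margin is 1966 CE, so the spawning break dates to 1966 − 125 = 1841 CE.

1841 CE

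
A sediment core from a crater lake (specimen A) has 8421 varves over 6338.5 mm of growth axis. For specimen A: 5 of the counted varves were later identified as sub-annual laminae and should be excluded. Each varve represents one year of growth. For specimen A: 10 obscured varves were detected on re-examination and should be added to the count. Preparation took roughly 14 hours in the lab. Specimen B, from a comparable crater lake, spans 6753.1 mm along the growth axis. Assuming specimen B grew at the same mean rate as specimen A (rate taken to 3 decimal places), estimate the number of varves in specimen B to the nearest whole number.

Specimen A: after corrections the count is 8421 − 5 + 10 = 8426 varves.
A: 6338.5 mm over 8426 years gives 6338.5 / 8426 ≈ 0.752 mm/year.
B spans 6753.1 / 0.752 = 8980.19 years ≈ 8980 varves.

8980 varves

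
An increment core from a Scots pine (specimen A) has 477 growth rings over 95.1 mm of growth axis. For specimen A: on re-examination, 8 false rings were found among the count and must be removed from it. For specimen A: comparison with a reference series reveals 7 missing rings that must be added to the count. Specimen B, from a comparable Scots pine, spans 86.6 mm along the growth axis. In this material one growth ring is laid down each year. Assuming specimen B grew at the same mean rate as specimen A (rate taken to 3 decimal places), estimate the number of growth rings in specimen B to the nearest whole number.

Specimen A: true growth ring count = 477 − 8 + 7 = 476.
A: Extension rate ≈ 95.1 / 476 = 0.200 mm per year.
B spans 86.6 / 0.200 = 433.00 years ≈ 433 growth rings.

433 growth rings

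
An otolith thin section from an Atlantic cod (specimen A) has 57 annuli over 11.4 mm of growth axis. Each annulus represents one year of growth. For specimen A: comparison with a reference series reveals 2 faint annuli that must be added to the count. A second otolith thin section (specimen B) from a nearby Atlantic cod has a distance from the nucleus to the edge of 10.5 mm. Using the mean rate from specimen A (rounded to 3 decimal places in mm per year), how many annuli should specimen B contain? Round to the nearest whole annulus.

54 annuli

Specimen A: after corrections the count is 57 + 2 = 59 annuli.
A: Extension rate ≈ 11.4 / 59 = 0.193 mm/yr.
B spans 10.5 / 0.193 = 54.40 years ≈ 54 annuli.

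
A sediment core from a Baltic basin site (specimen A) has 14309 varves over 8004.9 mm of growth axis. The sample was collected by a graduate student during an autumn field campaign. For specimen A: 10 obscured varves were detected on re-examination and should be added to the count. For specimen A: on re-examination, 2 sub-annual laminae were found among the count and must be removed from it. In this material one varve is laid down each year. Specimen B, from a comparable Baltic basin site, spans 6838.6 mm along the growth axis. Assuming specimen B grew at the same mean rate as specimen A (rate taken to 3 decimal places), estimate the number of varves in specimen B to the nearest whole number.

12234 varves

Specimen A: true varve count = 14309 − 2 + 10 = 14317.
A: Extension rate ≈ 8004.9 / 14317 = 0.559 mm per year.
Specimen B: 6838.6 mm / 0.559 mm per year = 12233.63 years ≈ 12234 varves.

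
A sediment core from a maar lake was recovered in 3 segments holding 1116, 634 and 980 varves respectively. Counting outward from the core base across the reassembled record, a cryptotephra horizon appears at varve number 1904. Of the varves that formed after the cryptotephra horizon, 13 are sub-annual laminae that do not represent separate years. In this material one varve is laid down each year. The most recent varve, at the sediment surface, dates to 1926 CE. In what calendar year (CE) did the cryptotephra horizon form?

Total varves = 1116 + 634 + 980 = 2730.
The cryptotephra horizon sits at varve 1904 from the core base, so 2730 − 1904 = 826 varves formed after it.
Removing the 13 false varves leaves 826 − 13 = 813 true varves beyond the cryptotephra horizon.
The varve at the sediment surface is 1926 CE, so the cryptotephra horizon dates to 1926 − 813 = 1113 CE.

1113 CE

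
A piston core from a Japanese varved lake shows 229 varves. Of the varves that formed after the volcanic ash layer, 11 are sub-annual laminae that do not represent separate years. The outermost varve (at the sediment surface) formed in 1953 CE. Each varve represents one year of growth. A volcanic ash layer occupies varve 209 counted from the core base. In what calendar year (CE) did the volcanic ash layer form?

Between varve 209 and the sediment surface there are 229 − 209 = 20 varves.
Excluding 11 false varves: 20 − 11 = 9.
The varve at the sediment surface is 1953 CE, so the volcanic ash layer dates to 1953 − 9 = 1944 CE.

1944 CE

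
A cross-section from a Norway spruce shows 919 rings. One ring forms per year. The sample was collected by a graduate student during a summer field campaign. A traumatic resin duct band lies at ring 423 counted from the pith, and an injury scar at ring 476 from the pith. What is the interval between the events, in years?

53 yr

Separation: 476 − 423 = 53 rings.
At one ring per year, 53 years elapsed between them.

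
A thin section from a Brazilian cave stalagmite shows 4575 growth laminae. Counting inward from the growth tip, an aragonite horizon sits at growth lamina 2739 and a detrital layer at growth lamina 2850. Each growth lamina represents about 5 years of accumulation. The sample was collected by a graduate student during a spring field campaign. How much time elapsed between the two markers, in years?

2850 − 2739 = 111 growth laminae lie between the two events.
111 growth laminae at 5 years each span 111 × 5 = 555 years.

555 years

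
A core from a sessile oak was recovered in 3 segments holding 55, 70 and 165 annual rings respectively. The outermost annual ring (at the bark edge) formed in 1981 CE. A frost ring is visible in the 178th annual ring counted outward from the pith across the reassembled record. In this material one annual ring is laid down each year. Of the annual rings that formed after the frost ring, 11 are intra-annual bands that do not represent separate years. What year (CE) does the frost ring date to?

Total annual rings = 55 + 70 + 165 = 290.
290 − 178 = 112 annual rings lie beyond the frost ring toward the bark edge.
Excluding 11 false annual rings: 112 − 11 = 101.
Counting back 101 years from 1981 CE places the frost ring in 1981 − 101 = 1880 CE.

1880 CE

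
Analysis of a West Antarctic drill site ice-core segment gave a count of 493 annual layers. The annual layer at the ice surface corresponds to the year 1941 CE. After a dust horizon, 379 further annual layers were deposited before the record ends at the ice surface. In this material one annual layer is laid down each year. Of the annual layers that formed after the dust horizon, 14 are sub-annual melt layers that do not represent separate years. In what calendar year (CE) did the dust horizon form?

There are 379 annual layers younger than the dust horizon.
379 − 14 false = 365 true annual layers after the dust horizon.
Counting back 365 years from 1941 CE places the dust horizon in 1941 − 365 = 1576 CE.

1576 CE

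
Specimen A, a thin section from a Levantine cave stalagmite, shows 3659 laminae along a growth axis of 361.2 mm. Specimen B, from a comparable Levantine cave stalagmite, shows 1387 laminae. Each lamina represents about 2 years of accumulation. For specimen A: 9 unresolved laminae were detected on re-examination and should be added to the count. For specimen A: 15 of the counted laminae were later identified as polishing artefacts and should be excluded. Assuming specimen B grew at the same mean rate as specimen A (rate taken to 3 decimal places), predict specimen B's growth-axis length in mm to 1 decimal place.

Specimen A: adjusted count: 3659 − 15 + 9 = 3653 laminae.
Specimen A: at 2 years per lamina, 3653 × 2 = 7306 years.
A: 361.2 mm over 7306 years gives 361.2 / 7306 ≈ 0.049 mm/yr.
Specimen B: 1387 laminae at 2 years each span 1387 × 2 = 2774 years. B's length ≈ 0.049 × 2774 = 135.9 mm.

135.9 mm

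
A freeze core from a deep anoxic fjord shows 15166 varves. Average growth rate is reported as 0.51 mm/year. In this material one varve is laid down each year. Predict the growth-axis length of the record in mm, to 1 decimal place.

7734.7 mm

The record spans 15166 years at 0.51 mm per year.
15166 years at 0.51 mm/year gives 0.51 × 15166 = 7734.7 mm.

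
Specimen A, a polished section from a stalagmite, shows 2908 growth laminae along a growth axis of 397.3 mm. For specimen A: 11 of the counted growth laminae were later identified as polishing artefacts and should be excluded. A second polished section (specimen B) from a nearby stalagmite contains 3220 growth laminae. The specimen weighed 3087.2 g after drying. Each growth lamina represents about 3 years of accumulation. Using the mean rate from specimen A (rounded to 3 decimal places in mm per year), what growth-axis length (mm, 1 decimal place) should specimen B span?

444.4 mm

Specimen A: after corrections the count is 2908 − 11 = 2897 growth laminae.
Specimen A: at 3 years per growth lamina, 2897 × 3 = 8691 years.
A: Extension rate ≈ 397.3 / 8691 = 0.046 mm/year.
Specimen B: multiplying by 3 years per growth lamina: 3220 × 3 = 9660 years. Length of B = 0.046 × 9660 = 444.4 mm.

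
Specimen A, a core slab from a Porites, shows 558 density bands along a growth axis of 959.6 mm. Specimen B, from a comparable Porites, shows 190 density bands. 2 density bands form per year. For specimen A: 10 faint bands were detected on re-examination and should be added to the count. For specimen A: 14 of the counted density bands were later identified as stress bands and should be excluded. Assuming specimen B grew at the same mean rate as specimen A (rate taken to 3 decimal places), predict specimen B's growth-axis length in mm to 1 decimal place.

Specimen A: adjusted count: 558 − 14 + 10 = 554 density bands.
Specimen A: dividing by 2 density bands per year: 554 / 2 = 277 years.
A: Mean rate = 959.6 mm / 277 years ≈ 3.464 mm per year.
Specimen B: with 2 density bands per year, 190 / 2 = 95 years. B's length ≈ 3.464 × 95 = 329.1 mm.

329.1 mm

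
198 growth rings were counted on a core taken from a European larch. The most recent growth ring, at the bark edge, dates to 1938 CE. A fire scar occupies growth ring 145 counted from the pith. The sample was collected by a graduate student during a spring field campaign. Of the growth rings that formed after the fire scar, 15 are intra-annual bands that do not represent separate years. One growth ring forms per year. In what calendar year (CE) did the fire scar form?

198 − 145 = 53 growth rings lie beyond the fire scar toward the bark edge.
Removing the 15 false growth rings leaves 53 − 15 = 38 true growth rings beyond the fire scar.
Counting back 38 years from 1938 CE places the fire scar in 1938 − 38 = 1900 CE.

1900 CE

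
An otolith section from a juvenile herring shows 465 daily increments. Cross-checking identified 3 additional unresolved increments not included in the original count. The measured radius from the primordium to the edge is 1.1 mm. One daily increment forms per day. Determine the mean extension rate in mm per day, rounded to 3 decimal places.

0.002 mm per day

Adjusted count: 465 + 3 = 468 daily increments.
Extension rate ≈ 1.1 / 468 = 0.002 mm per day.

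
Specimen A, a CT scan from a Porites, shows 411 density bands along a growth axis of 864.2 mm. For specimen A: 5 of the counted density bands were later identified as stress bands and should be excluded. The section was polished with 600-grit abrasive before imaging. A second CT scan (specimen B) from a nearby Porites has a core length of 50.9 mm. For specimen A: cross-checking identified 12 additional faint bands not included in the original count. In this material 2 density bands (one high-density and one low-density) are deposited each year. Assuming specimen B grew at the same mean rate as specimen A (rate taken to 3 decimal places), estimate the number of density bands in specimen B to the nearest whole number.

25 density bands

Specimen A: true density band count = 411 − 5 + 12 = 418.
Specimen A: with 2 density bands per year, 418 / 2 = 209 years.
A: Mean rate = 864.2 mm / 209 years ≈ 4.135 mm/yr.
Specimen B: 50.9 mm / 4.135 mm per year = 12.31 years; at 2 density bands per year that is 12.31 × 2 ≈ 25 density bands.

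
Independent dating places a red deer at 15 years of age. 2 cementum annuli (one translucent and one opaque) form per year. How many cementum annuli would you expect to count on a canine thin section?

15 years at 2 cementum annuli per year gives 15 × 2 = 30 cementum annuli.
So 30 cementum annuli should be present.

30 cementum annuli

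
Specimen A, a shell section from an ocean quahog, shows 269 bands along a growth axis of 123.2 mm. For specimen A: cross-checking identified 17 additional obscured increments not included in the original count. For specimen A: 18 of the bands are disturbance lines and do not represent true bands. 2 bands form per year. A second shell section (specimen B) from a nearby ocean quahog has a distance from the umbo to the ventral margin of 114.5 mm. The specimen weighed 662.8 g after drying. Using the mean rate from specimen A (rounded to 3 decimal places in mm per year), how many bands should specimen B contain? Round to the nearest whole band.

249 bands

Specimen A: after corrections the count is 269 − 18 + 17 = 268 bands.
Specimen A: 268 bands at 2 per year is 268 / 2 = 134 years.
A: 123.2 mm over 134 years gives 123.2 / 134 ≈ 0.919 mm/yr.
Specimen B: 114.5 mm / 0.919 mm per year = 124.59 years; at 2 bands per year that is 124.59 × 2 ≈ 249 bands.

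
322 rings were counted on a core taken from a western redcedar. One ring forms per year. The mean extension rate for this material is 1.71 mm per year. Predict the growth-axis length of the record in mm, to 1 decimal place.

550.6 mm

322 years of growth are recorded.
Predicted length = 1.71 mm/year × 322 years = 550.6 mm.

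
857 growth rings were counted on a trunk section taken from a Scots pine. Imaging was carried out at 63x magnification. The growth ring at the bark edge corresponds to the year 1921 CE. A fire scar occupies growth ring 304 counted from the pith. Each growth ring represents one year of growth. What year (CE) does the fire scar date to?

1368 CE

857 − 304 = 553 growth rings lie beyond the fire scar toward the bark edge.
The growth ring at the bark edge is 1921 CE, so the fire scar dates to 1921 − 553 = 1368 CE.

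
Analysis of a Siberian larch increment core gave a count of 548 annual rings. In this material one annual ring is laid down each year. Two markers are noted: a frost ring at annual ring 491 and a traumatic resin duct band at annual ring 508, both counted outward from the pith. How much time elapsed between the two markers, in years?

17 yr

The two markers are separated by 508 − 491 = 17 annual rings.
That is 17 years at one annual ring per year.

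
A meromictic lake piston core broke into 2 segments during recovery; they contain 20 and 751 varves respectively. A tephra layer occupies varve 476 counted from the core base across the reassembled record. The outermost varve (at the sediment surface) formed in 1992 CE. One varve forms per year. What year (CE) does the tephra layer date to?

Total varves = 20 + 751 = 771.
The tephra layer sits at varve 476 from the core base, so 771 − 476 = 295 varves formed after it.
1992 − 295 = 1697 CE.

1697 CE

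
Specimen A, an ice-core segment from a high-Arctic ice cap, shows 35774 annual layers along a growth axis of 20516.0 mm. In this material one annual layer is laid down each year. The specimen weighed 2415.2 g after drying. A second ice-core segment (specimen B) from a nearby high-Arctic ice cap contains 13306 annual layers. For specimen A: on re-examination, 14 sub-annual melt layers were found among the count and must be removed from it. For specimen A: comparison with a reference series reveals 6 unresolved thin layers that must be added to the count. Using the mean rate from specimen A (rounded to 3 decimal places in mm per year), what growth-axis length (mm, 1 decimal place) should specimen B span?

Specimen A: correcting the raw count gives 35774 − 14 + 6 = 35766 true annual layers.
A: 20516.0 mm over 35766 years gives 20516.0 / 35766 ≈ 0.574 mm per year.
For B, 0.574 mm/year × 13306 years = 7637.6 mm.

7637.6 mm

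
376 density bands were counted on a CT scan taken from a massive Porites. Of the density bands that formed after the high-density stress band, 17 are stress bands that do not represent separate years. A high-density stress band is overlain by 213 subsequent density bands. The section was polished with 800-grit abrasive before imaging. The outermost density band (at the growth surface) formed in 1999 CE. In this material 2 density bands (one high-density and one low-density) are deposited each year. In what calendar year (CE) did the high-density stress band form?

There are 213 density bands younger than the high-density stress band.
Excluding 17 false density bands: 213 − 17 = 196.
196 density bands at 2 per year is 196 / 2 = 98 years.
The density band at the growth surface is 1999 CE, so the high-density stress band dates to 1999 − 98 = 1901 CE.

1901 CE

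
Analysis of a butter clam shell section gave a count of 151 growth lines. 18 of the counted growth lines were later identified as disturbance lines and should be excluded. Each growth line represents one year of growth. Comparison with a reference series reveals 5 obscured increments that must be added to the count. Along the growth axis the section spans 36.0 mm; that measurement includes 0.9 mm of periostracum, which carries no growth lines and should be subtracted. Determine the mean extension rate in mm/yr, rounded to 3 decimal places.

0.254 mm/yr

Adjusted count: 151 − 18 + 5 = 138 growth lines.
Net length = 36.0 − 0.9 = 35.1 mm.
35.1 mm over 138 years gives 35.1 / 138 ≈ 0.254 mm/yr.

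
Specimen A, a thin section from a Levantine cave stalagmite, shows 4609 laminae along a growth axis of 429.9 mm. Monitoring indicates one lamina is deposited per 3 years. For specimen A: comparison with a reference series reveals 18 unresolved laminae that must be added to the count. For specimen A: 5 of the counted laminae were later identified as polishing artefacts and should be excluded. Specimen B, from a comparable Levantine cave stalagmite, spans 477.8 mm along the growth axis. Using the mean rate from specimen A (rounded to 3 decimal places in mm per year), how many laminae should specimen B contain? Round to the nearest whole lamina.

5138 laminae

Specimen A: true lamina count = 4609 − 5 + 18 = 4622.
Specimen A: at 3 years per lamina, 4622 × 3 = 13866 years.
A: 429.9 mm over 13866 years gives 429.9 / 13866 ≈ 0.031 mm per year.
B spans 477.8 / 0.031 = 15412.90 years; at 3 years per lamina that is 15412.90 / 3 ≈ 5138 laminae.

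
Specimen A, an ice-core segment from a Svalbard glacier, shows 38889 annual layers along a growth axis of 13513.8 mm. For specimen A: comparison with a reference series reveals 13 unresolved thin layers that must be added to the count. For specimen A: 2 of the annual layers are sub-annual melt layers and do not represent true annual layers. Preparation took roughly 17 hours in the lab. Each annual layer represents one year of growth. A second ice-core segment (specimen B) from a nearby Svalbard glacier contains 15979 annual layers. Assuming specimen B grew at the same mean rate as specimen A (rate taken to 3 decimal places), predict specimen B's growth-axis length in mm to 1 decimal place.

Specimen A: after corrections the count is 38889 − 2 + 13 = 38900 annual layers.
A: 13513.8 mm over 38900 years gives 13513.8 / 38900 ≈ 0.347 mm/yr.
B's length ≈ 0.347 × 15979 = 5544.7 mm.

5544.7 mm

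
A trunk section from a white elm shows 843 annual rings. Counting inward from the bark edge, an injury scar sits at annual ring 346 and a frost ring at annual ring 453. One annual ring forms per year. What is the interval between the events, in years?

Separation: 453 − 346 = 107 annual rings.
At one annual ring per year, 107 years elapsed between them.

107 years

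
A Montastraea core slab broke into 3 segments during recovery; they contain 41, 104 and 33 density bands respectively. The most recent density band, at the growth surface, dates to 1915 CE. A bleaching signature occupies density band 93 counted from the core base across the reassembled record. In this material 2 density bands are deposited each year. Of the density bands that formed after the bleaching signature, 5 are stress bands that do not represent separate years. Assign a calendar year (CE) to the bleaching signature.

1875 CE

Total density bands = 41 + 104 + 33 = 178.
The bleaching signature sits at density band 93 from the core base, so 178 − 93 = 85 density bands formed after it.
85 − 5 false = 80 true density bands after the bleaching signature.
With 2 density bands per year, 80 / 2 = 40 years.
The density band at the growth surface is 1915 CE, so the bleaching signature dates to 1915 − 40 = 1875 CE.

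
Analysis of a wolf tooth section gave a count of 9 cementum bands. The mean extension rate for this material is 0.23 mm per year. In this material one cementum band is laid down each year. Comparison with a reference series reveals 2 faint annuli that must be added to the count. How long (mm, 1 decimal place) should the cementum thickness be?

2.5 mm

After corrections the count is 9 + 2 = 11 cementum bands.
Length ≈ 0.23 × 11 = 2.5 mm.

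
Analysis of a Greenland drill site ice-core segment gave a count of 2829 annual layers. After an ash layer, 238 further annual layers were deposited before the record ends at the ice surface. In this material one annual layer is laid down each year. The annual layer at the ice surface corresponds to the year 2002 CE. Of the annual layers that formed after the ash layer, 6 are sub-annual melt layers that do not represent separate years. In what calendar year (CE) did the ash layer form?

1770 CE

238 annual layers post-date the ash layer.
Excluding 6 false annual layers: 238 − 6 = 232.
Counting back 232 years from 2002 CE places the ash layer in 2002 − 232 = 1770 CE.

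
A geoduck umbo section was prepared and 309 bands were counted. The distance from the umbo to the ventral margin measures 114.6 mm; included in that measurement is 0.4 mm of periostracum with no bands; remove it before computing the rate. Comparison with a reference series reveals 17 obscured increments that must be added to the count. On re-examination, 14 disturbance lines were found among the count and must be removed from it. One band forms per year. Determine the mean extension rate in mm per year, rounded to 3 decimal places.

0.366 mm per year

Correcting the raw count gives 309 − 14 + 17 = 312 true bands.
Removing the 0.4 mm offcut leaves 114.6 − 0.4 = 114.2 mm.
Mean rate = 114.2 mm / 312 years ≈ 0.366 mm per year.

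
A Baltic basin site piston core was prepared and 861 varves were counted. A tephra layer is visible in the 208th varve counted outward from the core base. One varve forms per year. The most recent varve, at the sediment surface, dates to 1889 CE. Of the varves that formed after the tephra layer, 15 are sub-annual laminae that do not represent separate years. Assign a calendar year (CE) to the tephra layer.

The tephra layer sits at varve 208 from the core base, so 861 − 208 = 653 varves formed after it.
Removing the 15 false varves leaves 653 − 15 = 638 true varves beyond the tephra layer.
Counting back 638 years from 1889 CE places the tephra layer in 1889 − 638 = 1251 CE.

1251 CE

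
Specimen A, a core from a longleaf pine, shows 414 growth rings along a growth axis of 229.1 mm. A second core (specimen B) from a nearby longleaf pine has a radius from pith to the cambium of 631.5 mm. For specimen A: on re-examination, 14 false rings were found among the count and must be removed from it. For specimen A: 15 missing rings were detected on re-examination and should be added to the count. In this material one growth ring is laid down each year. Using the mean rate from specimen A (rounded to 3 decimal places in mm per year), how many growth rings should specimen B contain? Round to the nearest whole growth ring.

1144 growth rings

Specimen A: adjusted count: 414 − 14 + 15 = 415 growth rings.
A: 229.1 mm over 415 years gives 229.1 / 415 ≈ 0.552 mm/year.
Specimen B: 631.5 mm / 0.552 mm per year = 1144.02 years ≈ 1144 growth rings.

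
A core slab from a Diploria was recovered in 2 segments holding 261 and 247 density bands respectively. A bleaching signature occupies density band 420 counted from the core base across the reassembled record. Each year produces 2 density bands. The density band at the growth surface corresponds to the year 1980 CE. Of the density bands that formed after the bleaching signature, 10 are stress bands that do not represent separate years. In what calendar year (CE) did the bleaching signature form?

Total density bands = 261 + 247 = 508.
Between density band 420 and the growth surface there are 508 − 420 = 88 density bands.
88 − 10 false = 78 true density bands after the bleaching signature.
Dividing by 2 density bands per year: 78 / 2 = 39 years.
1980 − 39 = 1941 CE.

1941 CE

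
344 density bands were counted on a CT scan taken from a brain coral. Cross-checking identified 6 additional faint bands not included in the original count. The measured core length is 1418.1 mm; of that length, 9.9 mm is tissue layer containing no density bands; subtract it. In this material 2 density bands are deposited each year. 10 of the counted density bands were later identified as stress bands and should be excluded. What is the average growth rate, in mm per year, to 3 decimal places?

8.284 mm per year

Adjusted count: 344 − 10 + 6 = 340 density bands.
With 2 density bands per year, 340 / 2 = 170 years.
The growth record spans 1418.1 − 9.9 = 1408.2 mm.
Extension rate ≈ 1408.2 / 170 = 8.284 mm per year.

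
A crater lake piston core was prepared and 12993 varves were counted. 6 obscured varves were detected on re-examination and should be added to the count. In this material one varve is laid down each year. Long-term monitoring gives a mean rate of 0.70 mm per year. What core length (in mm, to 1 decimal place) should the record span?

Correcting the raw count gives 12993 + 6 = 12999 true varves.
Predicted length = 0.70 mm/year × 12999 years = 9099.3 mm.

9099.3 mm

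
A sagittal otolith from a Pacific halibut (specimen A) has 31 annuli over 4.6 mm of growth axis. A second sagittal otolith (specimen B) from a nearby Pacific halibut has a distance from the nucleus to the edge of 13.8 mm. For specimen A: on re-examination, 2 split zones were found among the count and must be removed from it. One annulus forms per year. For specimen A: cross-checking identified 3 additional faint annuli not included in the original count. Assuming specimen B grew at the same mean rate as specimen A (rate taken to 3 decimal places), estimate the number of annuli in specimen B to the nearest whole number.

96 annuli

Specimen A: after corrections the count is 31 − 2 + 3 = 32 annuli.
A: Mean rate = 4.6 mm / 32 years ≈ 0.144 mm per year.
For B, 13.8 / 0.144 = 95.83 years ≈ 96 annuli.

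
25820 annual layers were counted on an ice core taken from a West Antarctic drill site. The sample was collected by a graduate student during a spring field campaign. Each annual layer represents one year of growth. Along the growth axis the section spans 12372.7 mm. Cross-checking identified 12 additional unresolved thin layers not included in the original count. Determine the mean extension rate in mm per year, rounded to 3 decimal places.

True annual layer count = 25820 + 12 = 25832.
Extension rate ≈ 12372.7 / 25832 = 0.479 mm per year.

0.479 mm per year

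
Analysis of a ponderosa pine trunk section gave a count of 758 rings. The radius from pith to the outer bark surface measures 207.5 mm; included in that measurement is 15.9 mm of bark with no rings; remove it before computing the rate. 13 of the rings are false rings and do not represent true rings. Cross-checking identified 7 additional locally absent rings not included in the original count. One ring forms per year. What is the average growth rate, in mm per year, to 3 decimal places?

0.255 mm per year

Correcting the raw count gives 758 − 13 + 7 = 752 true rings.
Net length = 207.5 − 15.9 = 191.6 mm.
191.6 mm over 752 years gives 191.6 / 752 ≈ 0.255 mm per year.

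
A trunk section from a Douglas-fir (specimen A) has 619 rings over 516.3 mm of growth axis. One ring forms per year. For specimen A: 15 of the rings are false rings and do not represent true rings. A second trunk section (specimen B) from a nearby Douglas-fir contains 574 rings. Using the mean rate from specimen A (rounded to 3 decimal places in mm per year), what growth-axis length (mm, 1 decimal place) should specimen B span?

Specimen A: correcting the raw count gives 619 − 15 = 604 true rings.
A: Mean rate = 516.3 mm / 604 years ≈ 0.855 mm/yr.
Length of B = 0.855 × 574 = 490.8 mm.

490.8 mm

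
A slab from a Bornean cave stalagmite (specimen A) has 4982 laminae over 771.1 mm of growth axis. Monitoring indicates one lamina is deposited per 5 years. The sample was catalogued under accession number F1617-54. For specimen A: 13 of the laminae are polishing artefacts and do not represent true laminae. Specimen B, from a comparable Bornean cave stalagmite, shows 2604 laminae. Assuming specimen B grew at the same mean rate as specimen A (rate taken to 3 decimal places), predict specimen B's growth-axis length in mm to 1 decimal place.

Specimen A: after corrections the count is 4982 − 13 = 4969 laminae.
Specimen A: 4969 laminae at 5 years each span 4969 × 5 = 24845 years.
A: Mean rate = 771.1 mm / 24845 years ≈ 0.031 mm/year.
Specimen B: at 5 years per lamina, 2604 × 5 = 13020 years. For B, 0.031 mm/year × 13020 years = 403.6 mm.

403.6 mm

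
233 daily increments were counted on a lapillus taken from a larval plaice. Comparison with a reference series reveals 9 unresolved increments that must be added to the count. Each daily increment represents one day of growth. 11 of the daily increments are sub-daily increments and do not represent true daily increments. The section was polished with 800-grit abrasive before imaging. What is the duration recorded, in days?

Adjusted count: 233 − 11 + 9 = 231 daily increments.
With a one-to-one daily increment periodicity this is 231 days.

231 days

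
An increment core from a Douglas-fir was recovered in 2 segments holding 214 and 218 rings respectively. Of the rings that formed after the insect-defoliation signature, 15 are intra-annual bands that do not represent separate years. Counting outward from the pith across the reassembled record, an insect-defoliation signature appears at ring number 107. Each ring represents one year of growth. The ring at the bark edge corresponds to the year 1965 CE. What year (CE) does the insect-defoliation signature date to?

1655 CE

Total rings = 214 + 218 = 432.
Between ring 107 and the bark edge there are 432 − 107 = 325 rings.
325 − 15 false = 310 true rings after the insect-defoliation signature.
The ring at the bark edge is 1965 CE, so the insect-defoliation signature dates to 1965 − 310 = 1655 CE.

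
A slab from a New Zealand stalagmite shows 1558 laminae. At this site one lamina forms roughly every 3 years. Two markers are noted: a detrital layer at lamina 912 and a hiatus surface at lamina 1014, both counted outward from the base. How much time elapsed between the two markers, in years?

Separation: 1014 − 912 = 102 laminae.
102 laminae at 3 years each span 102 × 3 = 306 years.

306 yr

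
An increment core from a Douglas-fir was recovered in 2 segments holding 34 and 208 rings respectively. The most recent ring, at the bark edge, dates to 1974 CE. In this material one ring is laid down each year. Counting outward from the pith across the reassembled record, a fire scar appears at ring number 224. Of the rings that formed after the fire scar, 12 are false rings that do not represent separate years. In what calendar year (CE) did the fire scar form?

Total rings = 34 + 208 = 242.
242 − 224 = 18 rings lie beyond the fire scar toward the bark edge.
Removing the 12 false rings leaves 18 − 12 = 6 true rings beyond the fire scar.
The ring at the bark edge is 1974 CE, so the fire scar dates to 1974 − 6 = 1968 CE.

1968 CE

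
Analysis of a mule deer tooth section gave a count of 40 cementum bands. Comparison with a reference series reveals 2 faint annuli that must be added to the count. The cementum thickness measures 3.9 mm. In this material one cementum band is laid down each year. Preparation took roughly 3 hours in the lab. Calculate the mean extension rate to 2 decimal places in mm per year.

0.09 mm per year

Correcting the raw count gives 40 + 2 = 42 true cementum bands.
Mean rate = 3.9 mm / 42 years ≈ 0.09 mm per year.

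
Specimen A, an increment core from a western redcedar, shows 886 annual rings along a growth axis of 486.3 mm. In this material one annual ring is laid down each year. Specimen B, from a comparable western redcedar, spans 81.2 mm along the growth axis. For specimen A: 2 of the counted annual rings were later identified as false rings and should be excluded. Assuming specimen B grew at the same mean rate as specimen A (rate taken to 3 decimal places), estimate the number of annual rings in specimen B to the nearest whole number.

148 annual rings

Specimen A: correcting the raw count gives 886 − 2 = 884 true annual rings.
A: Extension rate ≈ 486.3 / 884 = 0.550 mm/yr.
B spans 81.2 / 0.550 = 147.64 years ≈ 148 annual rings.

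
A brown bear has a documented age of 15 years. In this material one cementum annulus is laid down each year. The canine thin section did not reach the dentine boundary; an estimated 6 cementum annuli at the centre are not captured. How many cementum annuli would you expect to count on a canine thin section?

9 cementum annuli

One cementum annulus per year gives 15 cementum annuli over 15 years.
Less the 6 uncaptured cementum annuli: 15 − 6 = 9.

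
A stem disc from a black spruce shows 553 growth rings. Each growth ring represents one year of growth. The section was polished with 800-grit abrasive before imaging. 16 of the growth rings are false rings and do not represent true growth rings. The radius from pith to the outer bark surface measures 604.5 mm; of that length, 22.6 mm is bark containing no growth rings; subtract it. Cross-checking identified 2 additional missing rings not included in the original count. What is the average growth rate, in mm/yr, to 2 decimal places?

1.08 mm/yr

Correcting the raw count gives 553 − 16 + 2 = 539 true growth rings.
Net length = 604.5 − 22.6 = 581.9 mm.
581.9 mm over 539 years gives 581.9 / 539 ≈ 1.08 mm/yr.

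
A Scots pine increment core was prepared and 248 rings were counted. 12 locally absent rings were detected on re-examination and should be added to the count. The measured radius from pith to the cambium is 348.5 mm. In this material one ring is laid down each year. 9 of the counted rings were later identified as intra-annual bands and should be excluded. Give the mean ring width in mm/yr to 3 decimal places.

1.388 mm/yr

After corrections the count is 248 − 9 + 12 = 251 rings.
348.5 mm over 251 years gives 348.5 / 251 ≈ 1.388 mm/yr.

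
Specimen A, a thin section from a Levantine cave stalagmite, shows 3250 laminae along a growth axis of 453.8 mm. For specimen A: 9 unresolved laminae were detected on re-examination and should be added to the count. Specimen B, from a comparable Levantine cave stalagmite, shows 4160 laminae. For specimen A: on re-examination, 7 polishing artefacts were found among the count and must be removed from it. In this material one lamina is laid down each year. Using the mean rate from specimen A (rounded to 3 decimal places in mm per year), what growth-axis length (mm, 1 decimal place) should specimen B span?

Specimen A: true lamina count = 3250 − 7 + 9 = 3252.
A: Mean rate = 453.8 mm / 3252 years ≈ 0.140 mm per year.
B's length ≈ 0.140 × 4160 = 582.4 mm.

582.4 mm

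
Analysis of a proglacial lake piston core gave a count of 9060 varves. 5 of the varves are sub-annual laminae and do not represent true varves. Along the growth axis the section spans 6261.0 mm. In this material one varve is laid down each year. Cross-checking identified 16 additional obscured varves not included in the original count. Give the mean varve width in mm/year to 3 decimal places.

0.690 mm/year

Correcting the raw count gives 9060 − 5 + 16 = 9071 true varves.
Extension rate ≈ 6261.0 / 9071 = 0.690 mm/year.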